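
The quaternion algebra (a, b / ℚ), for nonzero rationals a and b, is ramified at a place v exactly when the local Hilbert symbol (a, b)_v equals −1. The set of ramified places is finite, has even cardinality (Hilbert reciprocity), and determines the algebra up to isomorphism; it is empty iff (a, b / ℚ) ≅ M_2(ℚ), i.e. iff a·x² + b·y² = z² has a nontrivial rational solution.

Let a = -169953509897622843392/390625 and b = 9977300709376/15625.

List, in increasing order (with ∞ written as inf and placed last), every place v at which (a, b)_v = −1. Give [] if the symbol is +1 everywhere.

[11, 17]

(a, b) ≡ (-143, 2431) mod (ℚ^×)²; places V = {2, 5, 7, 11, 13, 17, ∞}.
(a,b)_5: α=-8, u≡3; β=-6, v≡1 (mod 5); (3|5)=-1, (1|5)=+1; sign (−1)^0·-1^-6·+1^-8 = +1.
(a,b)_7: α=4, u≡1; β=2, v≡4 (mod 7); (1|7)=+1, (4|7)=+1; sign (−1)^0·+1^2·+1^4 = +1.
(a,b)_11: α=5, u≡9; β=3, v≡5 (mod 11); (9|11)=+1, (5|11)=+1; sign (−1)^1·+1^3·+1^5 = -1.
(a,b)_17: α=2, u≡7; β=1, v≡3 (mod 17); (7|17)=-1, (3|17)=-1; sign (−1)^0·-1^1·-1^2 = -1.
(a,b)_2: α=12, β=12; u≡1, v≡7 (mod 8); ε(u)ε(v)=0·1, αω(v)=12·0, βω(u)=12·0; sum ≡ 0  ⇒  +1.
(a,b)_13: α=5, u≡6; β=3, v≡8 (mod 13); (6|13)=-1, (8|13)=-1; sign (−1)^0·-1^3·-1^5 = +1.
(a,b)_∞: sgn(-143)=−, sgn(2431)=+, so +1.
Ram(-143, 2431) = {11, 17}; no ℚ_11-point on the conic.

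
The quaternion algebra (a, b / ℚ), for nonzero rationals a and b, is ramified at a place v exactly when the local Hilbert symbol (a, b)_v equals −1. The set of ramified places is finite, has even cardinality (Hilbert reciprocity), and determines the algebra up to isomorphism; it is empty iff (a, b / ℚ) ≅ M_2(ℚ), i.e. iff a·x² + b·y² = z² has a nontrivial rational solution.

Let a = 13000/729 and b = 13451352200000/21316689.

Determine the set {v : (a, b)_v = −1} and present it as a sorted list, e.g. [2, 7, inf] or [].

[2, 23]

(a, b) ≡ (130, 16445) mod (ℚ^×)²; places V = {2, 3, 5, 11, 13, 19, 23, ∞}.
(a,b)_2: α=3, β=6; u≡1, v≡5 (mod 8); ε(u)ε(v)=0·0, αω(v)=3·1, βω(u)=6·0; sum ≡ 1  ⇒  -1.
(a,b)_11: α=0, u≡3; β=3, v≡8 (mod 11); (3|11)=+1, (8|11)=-1; sign (−1)^0·+1^3·-1^0 = +1.
(a,b)_5: α=3, u≡1; β=5, v≡1 (mod 5); (1|5)=+1, (1|5)=+1; sign (−1)^0·+1^5·+1^3 = +1.
(a,b)_∞: sgn(130)=+, sgn(16445)=+, so +1.
(a,b)_19: α=0, u≡6; β=-2, v≡18 (mod 19); (6|19)=+1, (18|19)=-1; sign (−1)^0·+1^-2·-1^0 = +1.
(a,b)_13: α=1, u≡12; β=3, v≡9 (mod 13); (12|13)=+1, (9|13)=+1; sign (−1)^0·+1^3·+1^1 = +1.
(a,b)_3: α=-6, u≡1; β=-10, v≡2 (mod 3); (1|3)=+1, (2|3)=-1; sign (−1)^0·+1^-10·-1^-6 = +1.
(a,b)_23: α=0, u≡19; β=1, v≡8 (mod 23); (19|23)=-1, (8|23)=+1; sign (−1)^0·-1^1·+1^0 = -1.
|Ram(130, 16445)| = 2, even; anisotropic at {2, 23}.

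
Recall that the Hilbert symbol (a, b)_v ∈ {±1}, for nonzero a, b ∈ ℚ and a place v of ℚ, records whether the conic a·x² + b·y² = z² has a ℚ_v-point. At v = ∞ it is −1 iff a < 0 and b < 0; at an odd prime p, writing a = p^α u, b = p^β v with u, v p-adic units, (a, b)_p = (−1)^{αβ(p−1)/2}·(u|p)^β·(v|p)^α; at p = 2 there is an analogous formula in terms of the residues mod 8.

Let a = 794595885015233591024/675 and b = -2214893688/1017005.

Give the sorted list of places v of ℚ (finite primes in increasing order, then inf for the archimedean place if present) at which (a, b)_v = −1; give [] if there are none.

[2, 3, 5, 7, 17, 19]

Mod squares: a ≡ 357, b ≡ -3990. Check v ∈ {∞, 2, 3, 5, 7, 11, 17, 19, 41}.
v=7: a=7^13·(≡4), b=7^5·(≡4) mod 7; (4|7)=+1, (4|7)=+1; (−1)^{13·5·3}·(+1)^5·(+1)^13 = -1.
v=3: a=3^-3·(≡2), b=3^1·(≡2) mod 3; (2|3)=-1, (2|3)=-1; (−1)^{-3·1·1}·(-1)^1·(-1)^-3 = -1.
v=2: v_2(a)=4, v_2(b)=3; units ≡ 5, 5 (mod 8); ε·ε+αω+βω = 0·0+4·1+3·1 ≡ 1  ⇒  (a,b)_2 = -1.
v=11: a=11^0·(≡5), b=11^-2·(≡4) mod 11; (5|11)=+1, (4|11)=+1; (−1)^{0·-2·5}·(+1)^-2·(+1)^0 = +1.
v=17: a=17^5·(≡15), b=17^2·(≡6) mod 17; (15|17)=+1, (6|17)=-1; (−1)^{5·2·8}·(+1)^2·(-1)^5 = -1.
v=∞: 357 > 0 and -3990 < 0  ⇒  (a,b)_∞ = +1.
v=19: a=19^2·(≡14), b=19^1·(≡18) mod 19; (14|19)=-1, (18|19)=-1; (−1)^{2·1·9}·(-1)^1·(-1)^2 = -1.
v=5: a=5^-2·(≡2), b=5^-1·(≡2) mod 5; (2|5)=-1, (2|5)=-1; (−1)^{-2·-1·2}·(-1)^-1·(-1)^-2 = -1.
v=41: a=41^0·(≡14), b=41^-2·(≡38) mod 41; (14|41)=-1, (38|41)=-1; (−1)^{0·-2·20}·(-1)^-2·(-1)^0 = +1.
(357, -3990 / ℚ) ramifies at {2, 3, 5, 7, 17, 19}: a division algebra.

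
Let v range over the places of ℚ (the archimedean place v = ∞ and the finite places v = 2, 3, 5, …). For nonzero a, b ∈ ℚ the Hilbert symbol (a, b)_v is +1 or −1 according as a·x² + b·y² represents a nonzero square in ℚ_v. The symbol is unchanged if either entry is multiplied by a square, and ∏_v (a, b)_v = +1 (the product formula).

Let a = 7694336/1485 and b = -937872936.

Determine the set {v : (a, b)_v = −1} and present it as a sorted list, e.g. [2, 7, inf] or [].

[2, 11]

(a, b) ≡ (4290, -26) mod (ℚ^×)²; places V = {2, 3, 5, 7, 11, 13, 17, ∞}.
(a,b)_11: α=-1, u≡4; β=2, v≡2 (mod 11); (4|11)=+1, (2|11)=-1; sign (−1)^0·+1^2·-1^-1 = -1.
(a,b)_17: α=2, u≡6; β=0, v≡13 (mod 17); (6|17)=-1, (13|17)=+1; sign (−1)^0·-1^0·+1^2 = +1.
(a,b)_∞: sgn(4290)=+, sgn(-26)=−, so +1.
(a,b)_5: α=-1, u≡3; β=0, v≡4 (mod 5); (3|5)=-1, (4|5)=+1; sign (−1)^0·-1^0·+1^-1 = +1.
(a,b)_2: α=11, β=3; u≡1, v≡3 (mod 8); ε(u)ε(v)=0·1, αω(v)=11·1, βω(u)=3·0; sum ≡ 1  ⇒  -1.
(a,b)_13: α=1, u≡7; β=3, v≡6 (mod 13); (7|13)=-1, (6|13)=-1; sign (−1)^0·-1^3·-1^1 = +1.
(a,b)_7: α=0, u≡6; β=2, v≡4 (mod 7); (6|7)=-1, (4|7)=+1; sign (−1)^0·-1^2·+1^0 = +1.
(a,b)_3: α=-3, u≡2; β=2, v≡1 (mod 3); (2|3)=-1, (1|3)=+1; sign (−1)^0·-1^2·+1^-3 = +1.
(4290, -26 / ℚ) ramifies at {2, 11}: a division algebra.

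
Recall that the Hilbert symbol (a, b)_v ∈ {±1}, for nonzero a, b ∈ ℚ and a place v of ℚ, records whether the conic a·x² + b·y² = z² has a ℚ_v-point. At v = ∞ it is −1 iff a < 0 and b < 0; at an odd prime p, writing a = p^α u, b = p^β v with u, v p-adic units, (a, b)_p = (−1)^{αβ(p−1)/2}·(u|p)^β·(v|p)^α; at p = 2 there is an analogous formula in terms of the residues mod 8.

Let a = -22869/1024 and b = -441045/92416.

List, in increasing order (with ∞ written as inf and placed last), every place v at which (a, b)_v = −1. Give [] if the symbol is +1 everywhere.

Mod squares: a ≡ -21, b ≡ -5. Check v ∈ {∞, 2, 3, 5, 7, 11, 19}.
v=11: a=11^2·(≡9), b=11^2·(≡8) mod 11; (9|11)=+1, (8|11)=-1; (−1)^{2·2·5}·(+1)^2·(-1)^2 = +1.
v=19: a=19^0·(≡6), b=19^-2·(≡15) mod 19; (6|19)=+1, (15|19)=-1; (−1)^{0·-2·9}·(+1)^-2·(-1)^0 = +1.
v=7: a=7^1·(≡1), b=7^0·(≡2) mod 7; (1|7)=+1, (2|7)=+1; (−1)^{1·0·3}·(+1)^0·(+1)^1 = +1.
v=3: a=3^3·(≡2), b=3^6·(≡1) mod 3; (2|3)=-1, (1|3)=+1; (−1)^{3·6·1}·(-1)^6·(+1)^3 = +1.
v=∞: -21 < 0 and -5 < 0  ⇒  (a,b)_∞ = -1.
v=5: a=5^0·(≡4), b=5^1·(≡1) mod 5; (4|5)=+1, (1|5)=+1; (−1)^{0·1·2}·(+1)^1·(+1)^0 = +1.
v=2: v_2(a)=-10, v_2(b)=-8; units ≡ 3, 3 (mod 8); ε·ε+αω+βω = 1·1+-10·1+-8·1 ≡ 1  ⇒  (a,b)_2 = -1.
(-21, -5 / ℚ) ramifies at {2, ∞}: a division algebra.

[2, inf]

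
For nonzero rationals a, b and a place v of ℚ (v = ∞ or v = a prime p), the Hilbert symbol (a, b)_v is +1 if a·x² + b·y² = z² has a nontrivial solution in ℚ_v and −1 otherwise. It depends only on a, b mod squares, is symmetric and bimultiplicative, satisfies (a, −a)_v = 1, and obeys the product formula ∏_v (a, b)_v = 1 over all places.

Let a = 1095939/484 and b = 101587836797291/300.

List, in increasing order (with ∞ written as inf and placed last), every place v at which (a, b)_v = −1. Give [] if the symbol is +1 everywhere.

[17, 19, 29, 31]

(a, b) ≡ (121771, 20553) mod (ℚ^×)²; places V = {2, 3, 5, 11, 13, 17, 19, 29, 31, ∞}.
(a,b)_5: α=0, u≡1; β=-2, v≡3 (mod 5); (1|5)=+1, (3|5)=-1; sign (−1)^0·+1^-2·-1^0 = +1.
(a,b)_∞: sgn(121771)=+, sgn(20553)=+, so +1.
(a,b)_11: α=-2, u≡5; β=0, v≡3 (mod 11); (5|11)=+1, (3|11)=+1; sign (−1)^0·+1^0·+1^-2 = +1.
(a,b)_3: α=2, u≡1; β=-1, v≡2 (mod 3); (1|3)=+1, (2|3)=-1; sign (−1)^0·+1^-1·-1^2 = +1.
(a,b)_13: α=1, u≡8; β=3, v≡5 (mod 13); (8|13)=-1, (5|13)=-1; sign (−1)^0·-1^3·-1^1 = +1.
(a,b)_31: α=0, u≡21; β=1, v≡15 (mod 31); (21|31)=-1, (15|31)=-1; sign (−1)^0·-1^1·-1^0 = -1.
(a,b)_29: α=1, u≡6; β=2, v≡2 (mod 29); (6|29)=+1, (2|29)=-1; sign (−1)^0·+1^2·-1^1 = -1.
(a,b)_19: α=1, u≡6; β=2, v≡15 (mod 19); (6|19)=+1, (15|19)=-1; sign (−1)^0·+1^2·-1^1 = -1.
(a,b)_2: α=-2, β=-2; u≡3, v≡1 (mod 8); ε(u)ε(v)=1·0, αω(v)=-2·0, βω(u)=-2·1; sum ≡ 0  ⇒  +1.
(a,b)_17: α=1, u≡11; β=3, v≡13 (mod 17); (11|17)=-1, (13|17)=+1; sign (−1)^0·-1^3·+1^1 = -1.
(121771, 20553 / ℚ) ramifies at {17, 19, 29, 31}: a division algebra.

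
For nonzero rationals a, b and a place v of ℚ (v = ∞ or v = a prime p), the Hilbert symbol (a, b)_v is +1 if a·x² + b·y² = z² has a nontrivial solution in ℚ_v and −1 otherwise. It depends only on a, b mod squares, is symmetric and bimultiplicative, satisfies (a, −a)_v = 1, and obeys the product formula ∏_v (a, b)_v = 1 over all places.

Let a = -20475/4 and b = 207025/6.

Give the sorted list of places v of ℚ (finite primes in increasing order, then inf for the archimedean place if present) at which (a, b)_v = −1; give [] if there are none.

[2, 3, 7, 13]

(a, b) ≡ (-91, 6) mod (ℚ^×)²; places V = {2, 3, 5, 7, 13, ∞}.
(a,b)_5: α=2, u≡4; β=2, v≡1 (mod 5); (4|5)=+1, (1|5)=+1; sign (−1)^0·+1^2·+1^2 = +1.
(a,b)_2: α=-2, β=-1; u≡5, v≡3 (mod 8); ε(u)ε(v)=0·1, αω(v)=-2·1, βω(u)=-1·1; sum ≡ 1  ⇒  -1.
(a,b)_∞: sgn(-91)=−, sgn(6)=+, so +1.
(a,b)_13: α=1, u≡6; β=2, v≡7 (mod 13); (6|13)=-1, (7|13)=-1; sign (−1)^0·-1^2·-1^1 = -1.
(a,b)_3: α=2, u≡2; β=-1, v≡2 (mod 3); (2|3)=-1, (2|3)=-1; sign (−1)^0·-1^-1·-1^2 = -1.
(a,b)_7: α=1, u≡2; β=2, v≡3 (mod 7); (2|7)=+1, (3|7)=-1; sign (−1)^0·+1^2·-1^1 = -1.
|Ram(-91, 6)| = 4, even; anisotropic at {2, 3, 7, 13}.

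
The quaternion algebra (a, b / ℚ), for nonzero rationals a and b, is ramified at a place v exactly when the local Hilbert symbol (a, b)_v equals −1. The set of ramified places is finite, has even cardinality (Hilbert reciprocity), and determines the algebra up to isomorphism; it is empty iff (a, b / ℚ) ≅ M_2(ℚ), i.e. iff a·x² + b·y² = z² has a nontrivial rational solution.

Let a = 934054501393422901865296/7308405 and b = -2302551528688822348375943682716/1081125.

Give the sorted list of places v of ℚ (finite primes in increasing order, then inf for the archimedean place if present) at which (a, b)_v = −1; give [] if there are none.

(a, b) ≡ (506345, -352573555) mod (ℚ^×)²; places V = {2, 3, 5, 7, 11, 13, 17, 23, 31, 37, 41, 43, 47, ∞}.
(a,b)_37: α=1, u≡19; β=1, v≡13 (mod 37); (19|37)=-1, (13|37)=-1; sign (−1)^0·-1^1·-1^1 = +1.
(a,b)_2: α=4, β=2; u≡1, v≡5 (mod 8); ε(u)ε(v)=0·0, αω(v)=4·1, βω(u)=2·0; sum ≡ 0  ⇒  +1.
(a,b)_31: α=-2, u≡21; β=-2, v≡14 (mod 31); (21|31)=-1, (14|31)=+1; sign (−1)^0·-1^-2·+1^-2 = +1.
(a,b)_13: α=-2, u≡2; β=0, v≡12 (mod 13); (2|13)=-1, (12|13)=+1; sign (−1)^0·-1^0·+1^-2 = +1.
(a,b)_17: α=3, u≡2; β=4, v≡13 (mod 17); (2|17)=+1, (13|17)=+1; sign (−1)^0·+1^4·+1^3 = +1.
(a,b)_3: α=-2, u≡2; β=-2, v≡2 (mod 3); (2|3)=-1, (2|3)=-1; sign (−1)^0·-1^-2·-1^-2 = +1.
(a,b)_47: α=2, u≡21; β=3, v≡44 (mod 47); (21|47)=+1, (44|47)=-1; sign (−1)^0·+1^3·-1^2 = +1.
(a,b)_43: α=2, u≡42; β=3, v≡32 (mod 43); (42|43)=-1, (32|43)=-1; sign (−1)^0·-1^3·-1^2 = -1.
(a,b)_∞: sgn(506345)=+, sgn(-352573555)=−, so +1.
(a,b)_41: α=2, u≡23; β=3, v≡6 (mod 41); (23|41)=+1, (6|41)=-1; sign (−1)^0·+1^3·-1^2 = +1.
(a,b)_23: α=1, u≡13; β=1, v≡2 (mod 23); (13|23)=+1, (2|23)=+1; sign (−1)^1·+1^1·+1^1 = -1.
(a,b)_5: α=-1, u≡1; β=-3, v≡1 (mod 5); (1|5)=+1, (1|5)=+1; sign (−1)^0·+1^-3·+1^-1 = +1.
(a,b)_11: α=2, u≡9; β=2, v≡10 (mod 11); (9|11)=+1, (10|11)=-1; sign (−1)^0·+1^2·-1^2 = +1.
(a,b)_7: α=5, u≡1; β=6, v≡4 (mod 7); (1|7)=+1, (4|7)=+1; sign (−1)^0·+1^6·+1^5 = +1.
(506345, -352573555 / ℚ) ramifies at {23, 43}: a division algebra.

[23, 43]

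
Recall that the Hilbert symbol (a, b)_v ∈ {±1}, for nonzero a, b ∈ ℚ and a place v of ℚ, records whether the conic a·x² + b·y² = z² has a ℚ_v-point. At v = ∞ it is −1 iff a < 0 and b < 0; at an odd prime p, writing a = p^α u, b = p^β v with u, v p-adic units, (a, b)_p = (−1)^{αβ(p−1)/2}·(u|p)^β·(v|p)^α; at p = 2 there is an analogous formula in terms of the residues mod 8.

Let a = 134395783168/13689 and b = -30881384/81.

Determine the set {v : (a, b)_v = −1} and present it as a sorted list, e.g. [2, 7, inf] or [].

[17, 37]

(a, b) ≡ (1258, -74) mod (ℚ^×)²; places V = {2, 3, 13, 17, 19, 37, ∞}.
(a,b)_2: α=11, β=3; u≡5, v≡3 (mod 8); ε(u)ε(v)=0·1, αω(v)=11·1, βω(u)=3·1; sum ≡ 0  ⇒  +1.
(a,b)_19: α=2, u≡7; β=2, v≡14 (mod 19); (7|19)=+1, (14|19)=-1; sign (−1)^0·+1^2·-1^2 = +1.
(a,b)_37: α=1, u≡26; β=1, v≡2 (mod 37); (26|37)=+1, (2|37)=-1; sign (−1)^0·+1^1·-1^1 = -1.
(a,b)_∞: sgn(1258)=+, sgn(-74)=−, so +1.
(a,b)_3: α=-4, u≡1; β=-4, v≡1 (mod 3); (1|3)=+1, (1|3)=+1; sign (−1)^0·+1^-4·+1^-4 = +1.
(a,b)_17: α=3, u≡7; β=2, v≡7 (mod 17); (7|17)=-1, (7|17)=-1; sign (−1)^0·-1^2·-1^3 = -1.
(a,b)_13: α=-2, u≡12; β=0, v≡4 (mod 13); (12|13)=+1, (4|13)=+1; sign (−1)^0·+1^0·+1^-2 = +1.
(1258, -74 / ℚ) ramifies at {17, 37}: a division algebra.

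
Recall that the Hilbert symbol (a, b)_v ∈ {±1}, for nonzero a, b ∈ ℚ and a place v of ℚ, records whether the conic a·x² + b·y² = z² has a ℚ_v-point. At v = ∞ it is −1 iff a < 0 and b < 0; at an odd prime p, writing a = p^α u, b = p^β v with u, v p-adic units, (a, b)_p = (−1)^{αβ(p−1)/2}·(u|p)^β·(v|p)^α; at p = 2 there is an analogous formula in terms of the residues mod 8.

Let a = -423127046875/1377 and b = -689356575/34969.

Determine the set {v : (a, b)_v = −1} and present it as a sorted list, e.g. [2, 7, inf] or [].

Mod squares: a ≡ -208403, b ≡ -943. Check v ∈ {∞, 2, 3, 5, 11, 13, 17, 19, 23, 41, 47}.
v=23: a=23^1·(≡3), b=23^1·(≡14) mod 23; (3|23)=+1, (14|23)=-1; (−1)^{1·1·11}·(+1)^1·(-1)^1 = +1.
v=2: v_2(a)=0, v_2(b)=0; units ≡ 5, 1 (mod 8); ε·ε+αω+βω = 0·0+0·0+0·1 ≡ 0  ⇒  (a,b)_2 = +1.
v=17: a=17^-1·(≡16), b=17^-2·(≡2) mod 17; (16|17)=+1, (2|17)=+1; (−1)^{-1·-2·8}·(+1)^-2·(+1)^-1 = +1.
v=41: a=41^1·(≡10), b=41^1·(≡2) mod 41; (10|41)=+1, (2|41)=+1; (−1)^{1·1·20}·(+1)^1·(+1)^1 = +1.
v=5: a=5^6·(≡2), b=5^2·(≡3) mod 5; (2|5)=-1, (3|5)=-1; (−1)^{6·2·2}·(-1)^2·(-1)^6 = +1.
v=∞: -208403 < 0 and -943 < 0  ⇒  (a,b)_∞ = -1.
v=13: a=13^1·(≡7), b=13^0·(≡11) mod 13; (7|13)=-1, (11|13)=-1; (−1)^{1·0·6}·(-1)^0·(-1)^1 = -1.
v=47: a=47^2·(≡12), b=47^0·(≡39) mod 47; (12|47)=+1, (39|47)=-1; (−1)^{2·0·23}·(+1)^0·(-1)^2 = +1.
v=19: a=19^0·(≡14), b=19^2·(≡17) mod 19; (14|19)=-1, (17|19)=+1; (−1)^{0·2·9}·(-1)^2·(+1)^0 = +1.
v=3: a=3^-4·(≡1), b=3^4·(≡2) mod 3; (1|3)=+1, (2|3)=-1; (−1)^{-4·4·1}·(+1)^4·(-1)^-4 = +1.
v=11: a=11^0·(≡3), b=11^-2·(≡9) mod 11; (3|11)=+1, (9|11)=+1; (−1)^{0·-2·5}·(+1)^-2·(+1)^0 = +1.
Ram(-208403, -943) = {13, ∞}; no ℚ_13-point on the conic.

[13, inf]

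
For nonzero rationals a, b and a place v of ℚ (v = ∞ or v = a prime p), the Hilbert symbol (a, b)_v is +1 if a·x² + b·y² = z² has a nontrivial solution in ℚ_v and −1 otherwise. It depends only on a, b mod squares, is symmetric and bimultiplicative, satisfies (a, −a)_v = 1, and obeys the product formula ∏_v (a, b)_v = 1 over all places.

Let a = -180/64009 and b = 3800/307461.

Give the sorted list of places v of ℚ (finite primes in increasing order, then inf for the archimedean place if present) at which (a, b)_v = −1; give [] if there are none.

[5, 19]

Mod squares: a ≡ -5, b ≡ 798. Check v ∈ {∞, 2, 3, 5, 7, 11, 19, 23}.
v=3: a=3^2·(≡1), b=3^-1·(≡2) mod 3; (1|3)=+1, (2|3)=-1; (−1)^{2·-1·1}·(+1)^-1·(-1)^2 = +1.
v=19: a=19^0·(≡14), b=19^1·(≡16) mod 19; (14|19)=-1, (16|19)=+1; (−1)^{0·1·9}·(-1)^1·(+1)^0 = -1.
v=23: a=23^-2·(≡16), b=23^0·(≡6) mod 23; (16|23)=+1, (6|23)=+1; (−1)^{-2·0·11}·(+1)^0·(+1)^-2 = +1.
v=7: a=7^0·(≡2), b=7^-1·(≡4) mod 7; (2|7)=+1, (4|7)=+1; (−1)^{0·-1·3}·(+1)^-1·(+1)^0 = +1.
v=11: a=11^-2·(≡7), b=11^-4·(≡6) mod 11; (7|11)=-1, (6|11)=-1; (−1)^{-2·-4·5}·(-1)^-4·(-1)^-2 = +1.
v=5: a=5^1·(≡1), b=5^2·(≡2) mod 5; (1|5)=+1, (2|5)=-1; (−1)^{1·2·2}·(+1)^2·(-1)^1 = -1.
v=2: v_2(a)=2, v_2(b)=3; units ≡ 3, 7 (mod 8); ε·ε+αω+βω = 1·1+2·0+3·1 ≡ 0  ⇒  (a,b)_2 = +1.
v=∞: -5 < 0 and 798 > 0  ⇒  (a,b)_∞ = +1.
|Ram(-5, 798)| = 2, even; anisotropic at {5, 19}.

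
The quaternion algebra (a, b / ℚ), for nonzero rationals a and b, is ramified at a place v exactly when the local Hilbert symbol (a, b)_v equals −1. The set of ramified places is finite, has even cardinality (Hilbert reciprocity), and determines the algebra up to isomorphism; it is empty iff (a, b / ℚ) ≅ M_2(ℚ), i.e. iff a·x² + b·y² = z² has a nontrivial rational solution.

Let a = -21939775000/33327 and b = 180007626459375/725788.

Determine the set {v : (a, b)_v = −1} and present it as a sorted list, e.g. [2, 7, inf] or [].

[3, 7, 11, 17]

Mod squares: a ≡ -170170, b ≡ 105. Check v ∈ {∞, 2, 3, 5, 7, 11, 13, 17, 19, 23}.
v=19: a=19^2·(≡15), b=19^2·(≡13) mod 19; (15|19)=-1, (13|19)=-1; (−1)^{2·2·9}·(-1)^2·(-1)^2 = +1.
v=5: a=5^5·(≡1), b=5^5·(≡4) mod 5; (1|5)=+1, (4|5)=+1; (−1)^{5·5·2}·(+1)^5·(+1)^5 = +1.
v=23: a=23^-2·(≡11), b=23^-2·(≡3) mod 23; (11|23)=-1, (3|23)=+1; (−1)^{-2·-2·11}·(-1)^-2·(+1)^-2 = +1.
v=3: a=3^-2·(≡2), b=3^3·(≡2) mod 3; (2|3)=-1, (2|3)=-1; (−1)^{-2·3·1}·(-1)^3·(-1)^-2 = -1.
v=17: a=17^1·(≡11), b=17^2·(≡10) mod 17; (11|17)=-1, (10|17)=-1; (−1)^{1·2·8}·(-1)^2·(-1)^1 = -1.
v=7: a=7^-1·(≡4), b=7^-3·(≡4) mod 7; (4|7)=+1, (4|7)=+1; (−1)^{-1·-3·3}·(+1)^-3·(+1)^-1 = -1.
v=11: a=11^1·(≡2), b=11^2·(≡7) mod 11; (2|11)=-1, (7|11)=-1; (−1)^{1·2·5}·(-1)^2·(-1)^1 = -1.
v=∞: -170170 < 0 and 105 > 0  ⇒  (a,b)_∞ = +1.
v=13: a=13^1·(≡10), b=13^2·(≡12) mod 13; (10|13)=+1, (12|13)=+1; (−1)^{1·2·6}·(+1)^2·(+1)^1 = +1.
v=2: v_2(a)=3, v_2(b)=-2; units ≡ 3, 1 (mod 8); ε·ε+αω+βω = 1·0+3·0+-2·1 ≡ 0  ⇒  (a,b)_2 = +1.
Ram(-170170, 105) = {3, 7, 11, 17}; no ℚ_3-point on the conic.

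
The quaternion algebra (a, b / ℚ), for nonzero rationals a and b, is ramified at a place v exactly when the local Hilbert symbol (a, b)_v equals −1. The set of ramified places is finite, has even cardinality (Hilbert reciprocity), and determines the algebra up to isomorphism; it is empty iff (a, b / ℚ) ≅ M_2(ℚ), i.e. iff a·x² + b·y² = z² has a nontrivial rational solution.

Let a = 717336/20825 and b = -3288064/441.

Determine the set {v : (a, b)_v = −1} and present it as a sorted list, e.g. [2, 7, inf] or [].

Mod squares: a ≡ 4182, b ≡ -19. Check v ∈ {∞, 2, 3, 5, 7, 13, 17, 19, 41}.
v=41: a=41^1·(≡31), b=41^0·(≡11) mod 41; (31|41)=+1, (11|41)=-1; (−1)^{1·0·20}·(+1)^0·(-1)^1 = -1.
v=3: a=3^7·(≡2), b=3^-2·(≡2) mod 3; (2|3)=-1, (2|3)=-1; (−1)^{7·-2·1}·(-1)^-2·(-1)^7 = -1.
v=5: a=5^-2·(≡2), b=5^0·(≡1) mod 5; (2|5)=-1, (1|5)=+1; (−1)^{-2·0·2}·(-1)^0·(+1)^-2 = +1.
v=7: a=7^-2·(≡5), b=7^-2·(≡2) mod 7; (5|7)=-1, (2|7)=+1; (−1)^{-2·-2·3}·(-1)^-2·(+1)^-2 = +1.
v=∞: 4182 > 0 and -19 < 0  ⇒  (a,b)_∞ = +1.
v=13: a=13^0·(≡4), b=13^2·(≡8) mod 13; (4|13)=+1, (8|13)=-1; (−1)^{0·2·6}·(+1)^2·(-1)^0 = +1.
v=19: a=19^0·(≡10), b=19^1·(≡18) mod 19; (10|19)=-1, (18|19)=-1; (−1)^{0·1·9}·(-1)^1·(-1)^0 = -1.
v=2: v_2(a)=3, v_2(b)=10; units ≡ 3, 5 (mod 8); ε·ε+αω+βω = 1·0+3·1+10·1 ≡ 1  ⇒  (a,b)_2 = -1.
v=17: a=17^-1·(≡4), b=17^0·(≡9) mod 17; (4|17)=+1, (9|17)=+1; (−1)^{-1·0·8}·(+1)^0·(+1)^-1 = +1.
Ram(4182, -19) = {2, 3, 19, 41}; no ℚ_2-point on the conic.

[2, 3, 19, 41]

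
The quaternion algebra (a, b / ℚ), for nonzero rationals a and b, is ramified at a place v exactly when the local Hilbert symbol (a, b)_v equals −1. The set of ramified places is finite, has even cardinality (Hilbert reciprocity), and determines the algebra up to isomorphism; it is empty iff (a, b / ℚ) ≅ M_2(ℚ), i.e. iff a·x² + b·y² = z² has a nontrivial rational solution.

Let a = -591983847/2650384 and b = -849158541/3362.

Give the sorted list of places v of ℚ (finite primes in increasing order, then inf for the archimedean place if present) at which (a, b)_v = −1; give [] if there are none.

[11, 31, 47, inf]

Mod squares: a ≡ -47, b ≡ -224378. Check v ∈ {∞, 2, 3, 7, 11, 13, 29, 31, 37, 41, 47}.
v=41: a=41^0·(≡7), b=41^-2·(≡22) mod 41; (7|41)=-1, (22|41)=-1; (−1)^{0·-2·20}·(-1)^-2·(-1)^0 = +1.
v=47: a=47^1·(≡5), b=47^1·(≡29) mod 47; (5|47)=-1, (29|47)=-1; (−1)^{1·1·23}·(-1)^1·(-1)^1 = -1.
v=2: v_2(a)=-4, v_2(b)=-1; units ≡ 1, 3 (mod 8); ε·ε+αω+βω = 0·1+-4·1+-1·0 ≡ 0  ⇒  (a,b)_2 = +1.
v=29: a=29^0·(≡27), b=29^2·(≡4) mod 29; (27|29)=-1, (4|29)=+1; (−1)^{0·2·14}·(-1)^2·(+1)^0 = +1.
v=7: a=7^2·(≡2), b=7^1·(≡3) mod 7; (2|7)=+1, (3|7)=-1; (−1)^{2·1·3}·(+1)^1·(-1)^2 = +1.
v=11: a=11^-2·(≡6), b=11^1·(≡6) mod 11; (6|11)=-1, (6|11)=-1; (−1)^{-2·1·5}·(-1)^1·(-1)^-2 = -1.
v=31: a=31^0·(≡15), b=31^1·(≡25) mod 31; (15|31)=-1, (25|31)=+1; (−1)^{0·1·15}·(-1)^1·(+1)^0 = -1.
v=37: a=37^-2·(≡11), b=37^0·(≡21) mod 37; (11|37)=+1, (21|37)=+1; (−1)^{-2·0·18}·(+1)^0·(+1)^-2 = +1.
v=13: a=13^4·(≡11), b=13^0·(≡2) mod 13; (11|13)=-1, (2|13)=-1; (−1)^{4·0·6}·(-1)^0·(-1)^4 = +1.
v=∞: -47 < 0 and -224378 < 0  ⇒  (a,b)_∞ = -1.
v=3: a=3^2·(≡1), b=3^2·(≡1) mod 3; (1|3)=+1, (1|3)=+1; (−1)^{2·2·1}·(+1)^2·(+1)^2 = +1.
|Ram(-47, -224378)| = 4, even; anisotropic at {11, 31, 47, ∞}.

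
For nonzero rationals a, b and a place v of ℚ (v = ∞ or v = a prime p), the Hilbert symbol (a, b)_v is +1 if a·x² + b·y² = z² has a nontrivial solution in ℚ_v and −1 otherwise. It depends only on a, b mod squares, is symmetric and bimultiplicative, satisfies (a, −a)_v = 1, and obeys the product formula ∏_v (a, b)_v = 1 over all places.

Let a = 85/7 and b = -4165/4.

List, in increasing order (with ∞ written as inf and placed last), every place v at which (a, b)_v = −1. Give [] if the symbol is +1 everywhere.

[2, 5, 7, 17]

(a, b) ≡ (595, -85) mod (ℚ^×)²; places V = {2, 5, 7, 17, ∞}.
(a,b)_7: α=-1, u≡1; β=2, v≡5 (mod 7); (1|7)=+1, (5|7)=-1; sign (−1)^0·+1^2·-1^-1 = -1.
(a,b)_∞: sgn(595)=+, sgn(-85)=−, so +1.
(a,b)_17: α=1, u≡8; β=1, v≡11 (mod 17); (8|17)=+1, (11|17)=-1; sign (−1)^0·+1^1·-1^1 = -1.
(a,b)_5: α=1, u≡1; β=1, v≡3 (mod 5); (1|5)=+1, (3|5)=-1; sign (−1)^0·+1^1·-1^1 = -1.
(a,b)_2: α=0, β=-2; u≡3, v≡3 (mod 8); ε(u)ε(v)=1·1, αω(v)=0·1, βω(u)=-2·1; sum ≡ 1  ⇒  -1.
|Ram(595, -85)| = 4, even; anisotropic at {2, 5, 7, 17}.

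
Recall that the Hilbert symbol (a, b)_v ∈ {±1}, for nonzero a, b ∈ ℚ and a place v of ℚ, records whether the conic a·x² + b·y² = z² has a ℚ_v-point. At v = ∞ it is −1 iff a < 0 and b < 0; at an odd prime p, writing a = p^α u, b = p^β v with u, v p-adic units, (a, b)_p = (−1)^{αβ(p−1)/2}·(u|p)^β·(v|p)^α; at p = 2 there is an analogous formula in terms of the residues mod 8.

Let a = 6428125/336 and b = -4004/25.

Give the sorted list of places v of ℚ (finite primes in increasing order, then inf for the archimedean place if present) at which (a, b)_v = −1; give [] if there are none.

[]

(a, b) ≡ (1785, -1001) mod (ℚ^×)²; places V = {2, 3, 5, 7, 11, 13, 17, ∞}.
(a,b)_11: α=2, u≡1; β=1, v≡7 (mod 11); (1|11)=+1, (7|11)=-1; sign (−1)^0·+1^1·-1^2 = +1.
(a,b)_3: α=-1, u≡1; β=0, v≡1 (mod 3); (1|3)=+1, (1|3)=+1; sign (−1)^0·+1^0·+1^-1 = +1.
(a,b)_17: α=1, u≡10; β=0, v≡1 (mod 17); (10|17)=-1, (1|17)=+1; sign (−1)^0·-1^0·+1^1 = +1.
(a,b)_5: α=5, u≡2; β=-2, v≡1 (mod 5); (2|5)=-1, (1|5)=+1; sign (−1)^0·-1^-2·+1^5 = +1.
(a,b)_13: α=0, u≡12; β=1, v≡9 (mod 13); (12|13)=+1, (9|13)=+1; sign (−1)^0·+1^1·+1^0 = +1.
(a,b)_7: α=-1, u≡3; β=1, v≡4 (mod 7); (3|7)=-1, (4|7)=+1; sign (−1)^1·-1^1·+1^-1 = +1.
(a,b)_2: α=-4, β=2; u≡1, v≡7 (mod 8); ε(u)ε(v)=0·1, αω(v)=-4·0, βω(u)=2·0; sum ≡ 0  ⇒  +1.
(a,b)_∞: sgn(1785)=+, sgn(-1001)=−, so +1.
Every local symbol is +1, so the conic 1785·x² + -1001·y² = z² has ℚ_v-points for all v and hence a ℚ-point; (a, b / ℚ) ≅ M_2(ℚ).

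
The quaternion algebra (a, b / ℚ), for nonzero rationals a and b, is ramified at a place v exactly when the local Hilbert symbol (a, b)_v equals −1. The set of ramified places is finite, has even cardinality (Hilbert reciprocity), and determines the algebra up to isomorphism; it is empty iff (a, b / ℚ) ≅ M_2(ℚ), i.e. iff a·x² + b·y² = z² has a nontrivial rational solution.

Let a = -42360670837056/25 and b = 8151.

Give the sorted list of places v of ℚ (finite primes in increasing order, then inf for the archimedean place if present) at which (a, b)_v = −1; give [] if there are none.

[2, 3, 11, 13]

(a, b) ≡ (-741, 8151) mod (ℚ^×)²; places V = {2, 3, 5, 11, 13, 19, ∞}.
(a,b)_19: α=3, u≡13; β=1, v≡11 (mod 19); (13|19)=-1, (11|19)=+1; sign (−1)^1·-1^1·+1^3 = +1.
(a,b)_3: α=1, u≡2; β=1, v≡2 (mod 3); (2|3)=-1, (2|3)=-1; sign (−1)^1·-1^1·-1^1 = -1.
(a,b)_11: α=4, u≡8; β=1, v≡4 (mod 11); (8|11)=-1, (4|11)=+1; sign (−1)^0·-1^1·+1^4 = -1.
(a,b)_13: α=3, u≡6; β=1, v≡3 (mod 13); (6|13)=-1, (3|13)=+1; sign (−1)^0·-1^1·+1^3 = -1.
(a,b)_2: α=6, β=0; u≡3, v≡7 (mod 8); ε(u)ε(v)=1·1, αω(v)=6·0, βω(u)=0·1; sum ≡ 1  ⇒  -1.
(a,b)_5: α=-2, u≡4; β=0, v≡1 (mod 5); (4|5)=+1, (1|5)=+1; sign (−1)^0·+1^0·+1^-2 = +1.
(a,b)_∞: sgn(-741)=−, sgn(8151)=+, so +1.
|Ram(-741, 8151)| = 4, even; anisotropic at {2, 3, 11, 13}.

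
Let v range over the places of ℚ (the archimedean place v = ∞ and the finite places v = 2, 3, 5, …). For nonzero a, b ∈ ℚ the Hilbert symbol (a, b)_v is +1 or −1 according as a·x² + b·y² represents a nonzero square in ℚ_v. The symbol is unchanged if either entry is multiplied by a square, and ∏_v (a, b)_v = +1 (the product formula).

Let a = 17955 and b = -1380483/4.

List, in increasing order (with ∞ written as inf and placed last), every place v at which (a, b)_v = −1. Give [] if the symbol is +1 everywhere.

[5, 13, 19, 23]

Mod squares: a ≡ 1995, b ≡ -17043. Check v ∈ {∞, 2, 3, 5, 7, 13, 19, 23}.
v=13: a=13^0·(≡2), b=13^1·(≡8) mod 13; (2|13)=-1, (8|13)=-1; (−1)^{0·1·6}·(-1)^1·(-1)^0 = -1.
v=∞: 1995 > 0 and -17043 < 0  ⇒  (a,b)_∞ = +1.
v=2: v_2(a)=0, v_2(b)=-2; units ≡ 3, 5 (mod 8); ε·ε+αω+βω = 1·0+0·1+-2·1 ≡ 0  ⇒  (a,b)_2 = +1.
v=19: a=19^1·(≡14), b=19^1·(≡14) mod 19; (14|19)=-1, (14|19)=-1; (−1)^{1·1·9}·(-1)^1·(-1)^1 = -1.
v=5: a=5^1·(≡1), b=5^0·(≡3) mod 5; (1|5)=+1, (3|5)=-1; (−1)^{1·0·2}·(+1)^0·(-1)^1 = -1.
v=3: a=3^3·(≡2), b=3^5·(≡1) mod 3; (2|3)=-1, (1|3)=+1; (−1)^{3·5·1}·(-1)^5·(+1)^3 = +1.
v=7: a=7^1·(≡3), b=7^0·(≡2) mod 7; (3|7)=-1, (2|7)=+1; (−1)^{1·0·3}·(-1)^0·(+1)^1 = +1.
v=23: a=23^0·(≡15), b=23^1·(≡8) mod 23; (15|23)=-1, (8|23)=+1; (−1)^{0·1·11}·(-1)^1·(+1)^0 = -1.
Ram(1995, -17043) = {5, 13, 19, 23}; no ℚ_5-point on the conic.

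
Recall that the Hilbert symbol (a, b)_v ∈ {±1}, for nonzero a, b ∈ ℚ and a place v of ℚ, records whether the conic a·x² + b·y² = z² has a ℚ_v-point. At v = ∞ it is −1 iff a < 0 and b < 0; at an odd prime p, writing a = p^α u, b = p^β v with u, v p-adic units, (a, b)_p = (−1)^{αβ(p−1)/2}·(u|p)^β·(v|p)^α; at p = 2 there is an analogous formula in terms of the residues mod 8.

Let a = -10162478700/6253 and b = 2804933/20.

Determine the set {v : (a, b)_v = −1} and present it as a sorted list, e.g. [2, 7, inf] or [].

Mod squares: a ≡ -5157911, b ≡ 7585. Check v ∈ {∞, 2, 3, 5, 11, 13, 19, 23, 29, 37, 41, 43}.
v=∞: -5157911 < 0 and 7585 > 0  ⇒  (a,b)_∞ = +1.
v=19: a=19^1·(≡14), b=19^0·(≡1) mod 19; (14|19)=-1, (1|19)=+1; (−1)^{1·0·9}·(-1)^0·(+1)^1 = +1.
v=37: a=37^-1·(≡15), b=37^1·(≡22) mod 37; (15|37)=-1, (22|37)=-1; (−1)^{-1·1·18}·(-1)^1·(-1)^-1 = +1.
v=2: v_2(a)=2, v_2(b)=-2; units ≡ 1, 1 (mod 8); ε·ε+αω+βω = 0·0+2·0+-2·0 ≡ 0  ⇒  (a,b)_2 = +1.
v=11: a=11^1·(≡6), b=11^0·(≡6) mod 11; (6|11)=-1, (6|11)=-1; (−1)^{1·0·5}·(-1)^0·(-1)^1 = -1.
v=23: a=23^1·(≡6), b=23^0·(≡3) mod 23; (6|23)=+1, (3|23)=+1; (−1)^{1·0·11}·(+1)^0·(+1)^1 = +1.
v=41: a=41^0·(≡29), b=41^1·(≡32) mod 41; (29|41)=-1, (32|41)=+1; (−1)^{0·1·20}·(-1)^1·(+1)^0 = -1.
v=29: a=29^1·(≡17), b=29^0·(≡7) mod 29; (17|29)=-1, (7|29)=+1; (−1)^{1·0·14}·(-1)^0·(+1)^1 = +1.
v=13: a=13^-2·(≡5), b=13^0·(≡2) mod 13; (5|13)=-1, (2|13)=-1; (−1)^{-2·0·6}·(-1)^0·(-1)^-2 = +1.
v=5: a=5^2·(≡4), b=5^-1·(≡2) mod 5; (4|5)=+1, (2|5)=-1; (−1)^{2·-1·2}·(+1)^-1·(-1)^2 = +1.
v=43: a=43^0·(≡24), b=43^2·(≡35) mod 43; (24|43)=+1, (35|43)=+1; (−1)^{0·2·21}·(+1)^2·(+1)^0 = +1.
v=3: a=3^6·(≡1), b=3^0·(≡1) mod 3; (1|3)=+1, (1|3)=+1; (−1)^{6·0·1}·(+1)^0·(+1)^6 = +1.
(-5157911, 7585 / ℚ) ramifies at {11, 41}: a division algebra.

[11, 41]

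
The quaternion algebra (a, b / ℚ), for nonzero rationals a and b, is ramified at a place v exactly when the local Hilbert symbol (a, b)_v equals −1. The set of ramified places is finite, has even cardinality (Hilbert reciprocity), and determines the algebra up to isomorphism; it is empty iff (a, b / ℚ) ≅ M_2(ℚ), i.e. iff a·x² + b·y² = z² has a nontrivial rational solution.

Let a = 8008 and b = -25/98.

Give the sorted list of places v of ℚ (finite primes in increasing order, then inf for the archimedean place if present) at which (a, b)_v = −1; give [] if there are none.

[7, 13]

Mod squares: a ≡ 2002, b ≡ -2. Check v ∈ {∞, 2, 5, 7, 11, 13}.
v=∞: 2002 > 0 and -2 < 0  ⇒  (a,b)_∞ = +1.
v=7: a=7^1·(≡3), b=7^-2·(≡5) mod 7; (3|7)=-1, (5|7)=-1; (−1)^{1·-2·3}·(-1)^-2·(-1)^1 = -1.
v=11: a=11^1·(≡2), b=11^0·(≡3) mod 11; (2|11)=-1, (3|11)=+1; (−1)^{1·0·5}·(-1)^0·(+1)^1 = +1.
v=2: v_2(a)=3, v_2(b)=-1; units ≡ 1, 7 (mod 8); ε·ε+αω+βω = 0·1+3·0+-1·0 ≡ 0  ⇒  (a,b)_2 = +1.
v=5: a=5^0·(≡3), b=5^2·(≡3) mod 5; (3|5)=-1, (3|5)=-1; (−1)^{0·2·2}·(-1)^2·(-1)^0 = +1.
v=13: a=13^1·(≡5), b=13^0·(≡2) mod 13; (5|13)=-1, (2|13)=-1; (−1)^{1·0·6}·(-1)^0·(-1)^1 = -1.
Ram(2002, -2) = {7, 13}; no ℚ_7-point on the conic.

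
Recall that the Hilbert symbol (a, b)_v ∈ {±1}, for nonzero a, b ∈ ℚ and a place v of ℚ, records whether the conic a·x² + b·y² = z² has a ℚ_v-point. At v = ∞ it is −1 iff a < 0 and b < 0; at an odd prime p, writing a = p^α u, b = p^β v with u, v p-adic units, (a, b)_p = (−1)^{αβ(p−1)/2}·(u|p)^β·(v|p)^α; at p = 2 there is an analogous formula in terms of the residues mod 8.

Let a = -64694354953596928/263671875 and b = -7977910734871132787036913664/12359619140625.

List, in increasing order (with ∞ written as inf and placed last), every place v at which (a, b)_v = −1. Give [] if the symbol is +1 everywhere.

(a, b) ≡ (-2109, -874) mod (ℚ^×)²; places V = {2, 3, 5, 7, 19, 23, 37, ∞}.
(a,b)_5: α=-10, u≡1; β=-16, v≡1 (mod 5); (1|5)=+1, (1|5)=+1; sign (−1)^0·+1^-16·+1^-10 = +1.
(a,b)_37: α=1, u≡15; β=2, v≡13 (mod 37); (15|37)=-1, (13|37)=-1; sign (−1)^0·-1^2·-1^1 = -1.
(a,b)_3: α=-3, u≡2; β=-4, v≡2 (mod 3); (2|3)=-1, (2|3)=-1; sign (−1)^0·-1^-4·-1^-3 = -1.
(a,b)_19: α=3, u≡12; β=5, v≡6 (mod 19); (12|19)=-1, (6|19)=+1; sign (−1)^1·-1^5·+1^3 = +1.
(a,b)_7: α=6, u≡3; β=8, v≡4 (mod 7); (3|7)=-1, (4|7)=+1; sign (−1)^0·-1^8·+1^6 = +1.
(a,b)_2: α=12, β=25; u≡3, v≡3 (mod 8); ε(u)ε(v)=1·1, αω(v)=12·1, βω(u)=25·1; sum ≡ 0  ⇒  +1.
(a,b)_∞: sgn(-2109)=−, sgn(-874)=−, so -1.
(a,b)_23: α=2, u≡10; β=3, v≡16 (mod 23); (10|23)=-1, (16|23)=+1; sign (−1)^0·-1^3·+1^2 = -1.
|Ram(-2109, -874)| = 4, even; anisotropic at {3, 23, 37, ∞}.

[3, 23, 37, inf]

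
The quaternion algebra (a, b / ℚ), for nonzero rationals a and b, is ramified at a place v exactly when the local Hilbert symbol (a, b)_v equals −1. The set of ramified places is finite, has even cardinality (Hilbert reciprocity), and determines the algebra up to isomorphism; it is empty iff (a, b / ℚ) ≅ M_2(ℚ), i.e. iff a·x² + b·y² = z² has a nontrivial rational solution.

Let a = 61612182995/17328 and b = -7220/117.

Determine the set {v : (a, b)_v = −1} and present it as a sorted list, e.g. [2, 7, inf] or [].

Mod squares: a ≡ 23865, b ≡ -65. Check v ∈ {∞, 2, 3, 5, 11, 13, 19, 23, 37, 43}.
v=11: a=11^4·(≡8), b=11^0·(≡1) mod 11; (8|11)=-1, (1|11)=+1; (−1)^{4·0·5}·(-1)^0·(+1)^4 = +1.
v=5: a=5^1·(≡3), b=5^1·(≡3) mod 5; (3|5)=-1, (3|5)=-1; (−1)^{1·1·2}·(-1)^1·(-1)^1 = +1.
v=43: a=43^1·(≡20), b=43^0·(≡14) mod 43; (20|43)=-1, (14|43)=+1; (−1)^{1·0·21}·(-1)^0·(+1)^1 = +1.
v=∞: 23865 > 0 and -65 < 0  ⇒  (a,b)_∞ = +1.
v=2: v_2(a)=-4, v_2(b)=2; units ≡ 1, 7 (mod 8); ε·ε+αω+βω = 0·1+-4·0+2·0 ≡ 0  ⇒  (a,b)_2 = +1.
v=13: a=13^0·(≡1), b=13^-1·(≡11) mod 13; (1|13)=+1, (11|13)=-1; (−1)^{0·-1·6}·(+1)^-1·(-1)^0 = +1.
v=23: a=23^2·(≡11), b=23^0·(≡1) mod 23; (11|23)=-1, (1|23)=+1; (−1)^{2·0·11}·(-1)^0·(+1)^2 = +1.
v=19: a=19^-2·(≡16), b=19^2·(≡6) mod 19; (16|19)=+1, (6|19)=+1; (−1)^{-2·2·9}·(+1)^2·(+1)^-2 = +1.
v=37: a=37^1·(≡12), b=37^0·(≡30) mod 37; (12|37)=+1, (30|37)=+1; (−1)^{1·0·18}·(+1)^0·(+1)^1 = +1.
v=3: a=3^-1·(≡2), b=3^-2·(≡1) mod 3; (2|3)=-1, (1|3)=+1; (−1)^{-1·-2·1}·(-1)^-2·(+1)^-1 = +1.
Ram(a, b) = ∅: the form 23865·x² + -65·y² − z² is isotropic over every ℚ_v, so by Hasse–Minkowski it is isotropic over ℚ.

[]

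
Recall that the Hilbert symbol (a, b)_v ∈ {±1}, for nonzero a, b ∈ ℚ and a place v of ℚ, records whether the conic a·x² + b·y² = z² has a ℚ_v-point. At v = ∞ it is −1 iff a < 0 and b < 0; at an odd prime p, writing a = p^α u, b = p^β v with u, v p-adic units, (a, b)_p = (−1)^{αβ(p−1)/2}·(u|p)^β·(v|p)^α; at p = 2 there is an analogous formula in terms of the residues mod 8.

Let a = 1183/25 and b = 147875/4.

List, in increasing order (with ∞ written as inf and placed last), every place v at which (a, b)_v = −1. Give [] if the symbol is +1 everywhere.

Mod squares: a ≡ 7, b ≡ 35. Check v ∈ {∞, 2, 5, 7, 13}.
v=∞: 7 > 0 and 35 > 0  ⇒  (a,b)_∞ = +1.
v=7: a=7^1·(≡2), b=7^1·(≡5) mod 7; (2|7)=+1, (5|7)=-1; (−1)^{1·1·3}·(+1)^1·(-1)^1 = +1.
v=5: a=5^-2·(≡3), b=5^3·(≡2) mod 5; (3|5)=-1, (2|5)=-1; (−1)^{-2·3·2}·(-1)^3·(-1)^-2 = -1.
v=13: a=13^2·(≡6), b=13^2·(≡1) mod 13; (6|13)=-1, (1|13)=+1; (−1)^{2·2·6}·(-1)^2·(+1)^2 = +1.
v=2: v_2(a)=0, v_2(b)=-2; units ≡ 7, 3 (mod 8); ε·ε+αω+βω = 1·1+0·1+-2·0 ≡ 1  ⇒  (a,b)_2 = -1.
|Ram(7, 35)| = 2, even; anisotropic at {2, 5}.

[2, 5]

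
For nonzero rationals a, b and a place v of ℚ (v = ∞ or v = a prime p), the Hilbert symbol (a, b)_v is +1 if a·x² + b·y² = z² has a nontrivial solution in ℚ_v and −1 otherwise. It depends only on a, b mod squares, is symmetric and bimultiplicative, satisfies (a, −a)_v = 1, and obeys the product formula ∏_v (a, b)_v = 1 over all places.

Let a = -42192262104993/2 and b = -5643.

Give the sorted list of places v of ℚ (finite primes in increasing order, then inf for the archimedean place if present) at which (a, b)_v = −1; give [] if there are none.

Mod squares: a ≡ -546, b ≡ -627. Check v ∈ {∞, 2, 3, 7, 11, 13, 19}.
v=2: v_2(a)=-1, v_2(b)=0; units ≡ 7, 5 (mod 8); ε·ε+αω+βω = 1·0+-1·1+0·0 ≡ 1  ⇒  (a,b)_2 = -1.
v=13: a=13^1·(≡1), b=13^0·(≡12) mod 13; (1|13)=+1, (12|13)=+1; (−1)^{1·0·6}·(+1)^0·(+1)^1 = +1.
v=19: a=19^4·(≡7), b=19^1·(≡7) mod 19; (7|19)=+1, (7|19)=+1; (−1)^{4·1·9}·(+1)^1·(+1)^4 = +1.
v=∞: -546 < 0 and -627 < 0  ⇒  (a,b)_∞ = -1.
v=7: a=7^1·(≡6), b=7^0·(≡6) mod 7; (6|7)=-1, (6|7)=-1; (−1)^{1·0·3}·(-1)^0·(-1)^1 = -1.
v=3: a=3^5·(≡1), b=3^3·(≡1) mod 3; (1|3)=+1, (1|3)=+1; (−1)^{5·3·1}·(+1)^3·(+1)^5 = -1.
v=11: a=11^4·(≡5), b=11^1·(≡4) mod 11; (5|11)=+1, (4|11)=+1; (−1)^{4·1·5}·(+1)^1·(+1)^4 = +1.
|Ram(-546, -627)| = 4, even; anisotropic at {2, 3, 7, ∞}.

[2, 3, 7, inf]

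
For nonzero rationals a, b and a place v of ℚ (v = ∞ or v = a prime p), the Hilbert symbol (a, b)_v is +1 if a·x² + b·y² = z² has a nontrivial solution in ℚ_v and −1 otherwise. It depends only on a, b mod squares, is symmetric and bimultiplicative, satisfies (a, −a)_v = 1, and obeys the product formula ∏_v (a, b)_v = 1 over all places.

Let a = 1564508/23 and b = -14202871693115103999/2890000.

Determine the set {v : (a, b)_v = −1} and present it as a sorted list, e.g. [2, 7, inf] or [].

[11, 23]

Mod squares: a ≡ 9361, b ≡ -24703679. Check v ∈ {∞, 2, 3, 5, 7, 11, 13, 17, 23, 29, 31, 37}.
v=7: a=7^0·(≡4), b=7^1·(≡2) mod 7; (4|7)=+1, (2|7)=+1; (−1)^{0·1·3}·(+1)^1·(+1)^0 = +1.
v=29: a=29^0·(≡7), b=29^1·(≡9) mod 29; (7|29)=+1, (9|29)=+1; (−1)^{0·1·14}·(+1)^1·(+1)^0 = +1.
v=2: v_2(a)=2, v_2(b)=-4; units ≡ 1, 1 (mod 8); ε·ε+αω+βω = 0·0+2·0+-4·0 ≡ 0  ⇒  (a,b)_2 = +1.
v=11: a=11^1·(≡9), b=11^3·(≡4) mod 11; (9|11)=+1, (4|11)=+1; (−1)^{1·3·5}·(+1)^3·(+1)^1 = -1.
v=3: a=3^0·(≡1), b=3^8·(≡1) mod 3; (1|3)=+1, (1|3)=+1; (−1)^{0·8·1}·(+1)^8·(+1)^0 = +1.
v=17: a=17^0·(≡11), b=17^-2·(≡5) mod 17; (11|17)=-1, (5|17)=-1; (−1)^{0·-2·8}·(-1)^-2·(-1)^0 = +1.
v=5: a=5^0·(≡1), b=5^-4·(≡4) mod 5; (1|5)=+1, (4|5)=+1; (−1)^{0·-4·2}·(+1)^-4·(+1)^0 = +1.
v=∞: 9361 > 0 and -24703679 < 0  ⇒  (a,b)_∞ = +1.
v=37: a=37^1·(≡19), b=37^3·(≡6) mod 37; (19|37)=-1, (6|37)=-1; (−1)^{1·3·18}·(-1)^3·(-1)^1 = +1.
v=23: a=23^-1·(≡2), b=23^3·(≡18) mod 23; (2|23)=+1, (18|23)=+1; (−1)^{-1·3·11}·(+1)^3·(+1)^-1 = -1.
v=13: a=13^0·(≡1), b=13^1·(≡5) mod 13; (1|13)=+1, (5|13)=-1; (−1)^{0·1·6}·(+1)^1·(-1)^0 = +1.
v=31: a=31^2·(≡29), b=31^0·(≡28) mod 31; (29|31)=-1, (28|31)=+1; (−1)^{2·0·15}·(-1)^0·(+1)^2 = +1.
(9361, -24703679 / ℚ) ramifies at {11, 23}: a division algebra.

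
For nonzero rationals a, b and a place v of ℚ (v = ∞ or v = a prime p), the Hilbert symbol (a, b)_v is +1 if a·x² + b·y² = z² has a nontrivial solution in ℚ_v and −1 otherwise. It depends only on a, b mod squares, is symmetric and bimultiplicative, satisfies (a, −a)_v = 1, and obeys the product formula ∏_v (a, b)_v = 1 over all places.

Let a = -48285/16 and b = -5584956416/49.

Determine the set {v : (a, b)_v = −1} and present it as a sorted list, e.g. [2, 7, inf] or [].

[17, 23, 29, inf]

(a, b) ≡ (-5365, -5454059) mod (ℚ^×)²; places V = {2, 3, 5, 7, 13, 17, 23, 29, 37, ∞}.
(a,b)_13: α=0, u≡12; β=1, v≡6 (mod 13); (12|13)=+1, (6|13)=-1; sign (−1)^0·+1^1·-1^0 = +1.
(a,b)_2: α=-4, β=10; u≡3, v≡5 (mod 8); ε(u)ε(v)=1·0, αω(v)=-4·1, βω(u)=10·1; sum ≡ 0  ⇒  +1.
(a,b)_17: α=0, u≡5; β=1, v≡6 (mod 17); (5|17)=-1, (6|17)=-1; sign (−1)^0·-1^1·-1^0 = -1.
(a,b)_7: α=0, u≡4; β=-2, v≡3 (mod 7); (4|7)=+1, (3|7)=-1; sign (−1)^0·+1^-2·-1^0 = +1.
(a,b)_29: α=1, u≡21; β=1, v≡6 (mod 29); (21|29)=-1, (6|29)=+1; sign (−1)^0·-1^1·+1^1 = -1.
(a,b)_∞: sgn(-5365)=−, sgn(-5454059)=−, so -1.
(a,b)_37: α=1, u≡4; β=1, v≡36 (mod 37); (4|37)=+1, (36|37)=+1; sign (−1)^0·+1^1·+1^1 = +1.
(a,b)_23: α=0, u≡11; β=1, v≡11 (mod 23); (11|23)=-1, (11|23)=-1; sign (−1)^0·-1^1·-1^0 = -1.
(a,b)_3: α=2, u≡2; β=0, v≡1 (mod 3); (2|3)=-1, (1|3)=+1; sign (−1)^0·-1^0·+1^2 = +1.
(a,b)_5: α=1, u≡3; β=0, v≡1 (mod 5); (3|5)=-1, (1|5)=+1; sign (−1)^0·-1^0·+1^1 = +1.
|Ram(-5365, -5454059)| = 4, even; anisotropic at {17, 23, 29, ∞}.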